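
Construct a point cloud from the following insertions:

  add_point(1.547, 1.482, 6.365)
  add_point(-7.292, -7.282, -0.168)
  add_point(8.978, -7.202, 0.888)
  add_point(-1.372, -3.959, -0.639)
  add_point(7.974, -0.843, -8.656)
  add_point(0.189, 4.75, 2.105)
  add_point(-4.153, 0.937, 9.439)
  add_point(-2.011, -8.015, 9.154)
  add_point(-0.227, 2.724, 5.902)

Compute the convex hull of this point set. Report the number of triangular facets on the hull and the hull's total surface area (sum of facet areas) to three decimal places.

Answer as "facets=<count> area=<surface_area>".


facets=12 area=599.533

8 of the 9 inputs are extreme points: [0, 1, 2, 4, 5, 6, 7, 8].

Area of each hull facet:
  f1: (p4, p2, p1) → 92.9526
  f2: (p4, p5, p1) → 102.0290
  f3: (p7, p2, p1) → 73.3105
  f4: (p0, p7, p2) → 63.4614
  f5: (p0, p4, p2) → 72.7672
  f6: (p0, p4, p5) → 38.9916
  f7: (p6, p0, p7) → 29.6422
  f8: (p6, p5, p1) → 59.4656
  f9: (p6, p7, p1) → 48.8594
  f10: (p8, p0, p5) → 4.4490
  f11: (p8, p6, p5) → 7.6265
  f12: (p8, p6, p0) → 5.9779
Σ area = 599.533

Check V−E+F: 8 − 18 + 12 = 2.


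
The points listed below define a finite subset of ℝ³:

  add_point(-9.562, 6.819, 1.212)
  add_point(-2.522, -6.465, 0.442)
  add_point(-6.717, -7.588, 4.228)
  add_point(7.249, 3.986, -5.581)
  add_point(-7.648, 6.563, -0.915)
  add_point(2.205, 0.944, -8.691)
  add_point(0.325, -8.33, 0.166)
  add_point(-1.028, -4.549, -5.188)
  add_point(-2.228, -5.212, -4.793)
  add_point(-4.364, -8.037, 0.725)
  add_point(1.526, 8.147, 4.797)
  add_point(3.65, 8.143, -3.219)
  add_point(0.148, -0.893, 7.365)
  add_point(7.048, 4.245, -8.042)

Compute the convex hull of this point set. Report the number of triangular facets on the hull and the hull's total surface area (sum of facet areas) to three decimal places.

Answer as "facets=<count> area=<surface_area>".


facets=22 area=706.469

Hull vertices (13/14): indices [0, 2, 3, 4, 5, 6, 7, 8, 9, 10, 11, 12, 13].

Area of each hull facet:
  f1: (p11, p10, p0) → 48.5610
  f2: (p11, p10, p3) → 20.9491
  f3: (p12, p2, p6) → 38.2265
  f4: (p12, p6, p3) → 75.0532
  f5: (p12, p10, p3) → 59.6316
  f6: (p12, p10, p0) → 54.9617
  f7: (p12, p2, p0) → 67.6881
  f8: (p13, p6, p3) → 17.1752
  f9: (p13, p5, p6) → 34.2322
  f10: (p13, p11, p3) → 7.1527
  f11: (p8, p2, p0) → 73.6873
  f12: (p4, p11, p0) → 10.4354
  f13: (p4, p13, p11) → 34.9788
  f14: (p4, p13, p5) → 38.7113
  f15: (p4, p8, p0) → 16.1455
  f16: (p4, p8, p5) → 55.2377
  f17: (p9, p2, p6) → 7.5981
  f18: (p9, p8, p6) → 14.2456
  f19: (p9, p8, p2) → 7.7657
  f20: (p7, p5, p6) → 16.8361
  f21: (p7, p8, p6) → 4.5329
  f22: (p7, p8, p5) → 2.6634
Σ area = 706.469

Euler characteristic 13−33+22 = 2 ✓


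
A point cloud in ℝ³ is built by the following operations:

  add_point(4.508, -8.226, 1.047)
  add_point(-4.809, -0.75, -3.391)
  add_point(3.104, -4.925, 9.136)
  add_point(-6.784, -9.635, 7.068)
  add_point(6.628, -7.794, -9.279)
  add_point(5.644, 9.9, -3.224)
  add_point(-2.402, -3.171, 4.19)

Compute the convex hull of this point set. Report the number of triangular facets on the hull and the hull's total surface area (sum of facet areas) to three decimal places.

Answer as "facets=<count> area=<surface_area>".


facets=10 area=675.295

Hull vertices (7/7): indices [0, 1, 2, 3, 4, 5, 6].

Area of each hull facet:
  f1: (p2, p5, p4) → 157.0858
  f2: (p1, p4, p3) → 101.0966
  f3: (p1, p5, p4) → 107.2470
  f4: (p0, p4, p3) → 52.2695
  f5: (p0, p2, p3) → 48.4488
  f6: (p0, p2, p4) → 19.2169
  f7: (p6, p2, p3) → 31.6443
  f8: (p6, p2, p5) → 64.3746
  f9: (p6, p1, p3) → 31.8731
  f10: (p6, p1, p5) → 62.0385
Σ area = 675.295

Euler: V−E+F = 7−15+10 = 2.


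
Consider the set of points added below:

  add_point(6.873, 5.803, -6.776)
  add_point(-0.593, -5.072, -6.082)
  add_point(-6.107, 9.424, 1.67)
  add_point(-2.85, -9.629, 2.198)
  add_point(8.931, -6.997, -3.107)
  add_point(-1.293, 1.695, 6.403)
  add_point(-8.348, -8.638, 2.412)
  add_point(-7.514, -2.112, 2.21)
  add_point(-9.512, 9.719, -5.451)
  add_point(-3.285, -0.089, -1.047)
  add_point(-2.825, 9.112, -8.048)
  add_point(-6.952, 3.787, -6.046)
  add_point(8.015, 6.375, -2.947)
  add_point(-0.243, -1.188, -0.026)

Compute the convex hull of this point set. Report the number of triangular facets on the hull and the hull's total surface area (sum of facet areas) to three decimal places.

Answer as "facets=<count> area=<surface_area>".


Extreme-point indices: [0, 1, 2, 3, 4, 5, 6, 7, 8, 10, 11, 12] — 12 of 14 on the boundary.

Triangle areas on the boundary:
  f1: (p5, p3, p4) → 79.2510
  f2: (p12, p5, p4) → 90.0658
  f3: (p1, p3, p4) → 49.0105
  f4: (p2, p12, p5) → 69.5864
  f5: (p2, p7, p8) → 45.9305
  f6: (p2, p7, p5) → 41.9484
  f7: (p0, p12, p4) → 26.8110
  f8: (p0, p1, p4) → 62.6575
  f9: (p6, p5, p3) → 33.9992
  f10: (p6, p7, p5) → 23.5294
  f11: (p6, p1, p3) → 26.7289
  f12: (p6, p11, p1) → 65.0363
  f13: (p6, p7, p8) → 26.6324
  f14: (p6, p11, p8) → 36.5872
  f15: (p10, p11, p1) → 36.8750
  f16: (p10, p0, p1) → 65.8423
  f17: (p10, p11, p8) → 20.5310
  f18: (p10, p0, p12) → 19.6189
  f19: (p10, p2, p8) → 28.3449
  f20: (p10, p2, p12) → 62.7110
Σ area = 911.698

Euler characteristic 12−30+20 = 2 ✓

facets=20 area=911.698


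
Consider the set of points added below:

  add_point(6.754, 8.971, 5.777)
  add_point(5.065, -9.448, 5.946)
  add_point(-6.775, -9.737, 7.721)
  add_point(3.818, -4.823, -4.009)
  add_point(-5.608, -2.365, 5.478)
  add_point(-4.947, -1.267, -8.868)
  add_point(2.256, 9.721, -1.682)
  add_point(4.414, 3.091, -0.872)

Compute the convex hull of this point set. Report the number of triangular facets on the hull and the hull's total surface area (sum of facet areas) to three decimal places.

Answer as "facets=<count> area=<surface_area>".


Hull vertices (8/8): indices [0, 1, 2, 3, 4, 5, 6, 7].

Triangle areas on the boundary:
  f1: (p1, p0, p2) → 110.0151
  f2: (p4, p0, p2) → 43.6484
  f3: (p4, p6, p0) → 69.0562
  f4: (p4, p5, p2) → 52.2393
  f5: (p4, p5, p6) → 98.8444
  f6: (p3, p5, p2) → 87.5226
  f7: (p3, p1, p2) → 66.1174
  f8: (p3, p5, p6) → 73.9607
  f9: (p3, p1, p0) → 92.9685
  f10: (p7, p6, p0) → 28.8808
  f11: (p7, p3, p0) → 18.7400
  f12: (p7, p3, p6) → 17.4792
Σ area = 759.473

Check V−E+F: 8 − 18 + 12 = 2.

facets=12 area=759.473


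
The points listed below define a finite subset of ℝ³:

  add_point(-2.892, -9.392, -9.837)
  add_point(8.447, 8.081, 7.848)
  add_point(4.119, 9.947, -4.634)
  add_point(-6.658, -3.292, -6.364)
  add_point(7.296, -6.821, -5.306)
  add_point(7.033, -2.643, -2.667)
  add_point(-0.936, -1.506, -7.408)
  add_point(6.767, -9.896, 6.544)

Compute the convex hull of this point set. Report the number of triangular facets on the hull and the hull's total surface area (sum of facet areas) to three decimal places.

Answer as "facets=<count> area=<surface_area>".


6 of the 8 inputs are extreme points: [0, 1, 2, 3, 4, 7].

Facet areas (half cross-product norm):
  f1: (p7, p1, p3) → 174.3975
  f2: (p2, p1, p3) → 112.3761
  f3: (p4, p7, p1) → 109.0279
  f4: (p4, p2, p1) → 112.4558
  f5: (p0, p2, p3) → 64.3213
  f6: (p0, p4, p2) → 97.4745
  f7: (p0, p7, p3) → 75.2649
  f8: (p0, p4, p7) → 67.1362
Σ area = 812.454

Euler characteristic 6−12+8 = 2 ✓

facets=8 area=812.454


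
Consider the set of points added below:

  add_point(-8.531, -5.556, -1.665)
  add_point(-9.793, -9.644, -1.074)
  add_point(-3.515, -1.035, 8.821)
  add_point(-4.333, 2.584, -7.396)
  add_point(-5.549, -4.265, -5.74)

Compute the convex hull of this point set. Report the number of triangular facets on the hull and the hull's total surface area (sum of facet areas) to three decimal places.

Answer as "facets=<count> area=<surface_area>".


facets=6 area=231.555

Extreme-point indices: [0, 1, 2, 3, 4] — 5 of 5 on the boundary.

Per-facet area ½‖(b−a)×(c−a)‖:
  f1: (p0, p2, p1) → 25.2744
  f2: (p0, p3, p1) → 10.2060
  f3: (p0, p3, p2) → 67.3658
  f4: (p4, p2, p1) → 58.7626
  f5: (p4, p3, p1) → 16.1289
  f6: (p4, p3, p2) → 53.8178
Σ area = 231.555

Check V−E+F: 5 − 9 + 6 = 2.


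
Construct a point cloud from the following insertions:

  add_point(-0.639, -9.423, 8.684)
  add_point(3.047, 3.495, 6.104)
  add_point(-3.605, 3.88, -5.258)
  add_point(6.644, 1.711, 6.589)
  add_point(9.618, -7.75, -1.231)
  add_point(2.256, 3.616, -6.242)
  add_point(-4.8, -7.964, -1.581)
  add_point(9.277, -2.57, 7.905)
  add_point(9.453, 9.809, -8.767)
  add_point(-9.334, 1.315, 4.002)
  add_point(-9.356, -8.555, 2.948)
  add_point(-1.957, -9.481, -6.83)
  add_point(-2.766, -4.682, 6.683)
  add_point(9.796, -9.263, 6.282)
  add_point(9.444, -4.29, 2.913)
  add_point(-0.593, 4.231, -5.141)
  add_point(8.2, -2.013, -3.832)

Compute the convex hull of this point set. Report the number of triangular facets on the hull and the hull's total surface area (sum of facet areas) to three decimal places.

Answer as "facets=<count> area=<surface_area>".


facets=18 area=1137.697

Points on the hull: [0, 1, 2, 3, 4, 7, 8, 9, 10, 11, 13] (11 of 17).

Per-facet area ½‖(b−a)×(c−a)‖:
  f1: (p4, p8, p13) → 60.2766
  f2: (p4, p11, p13) → 45.1914
  f3: (p4, p11, p8) → 123.7680
  f4: (p0, p11, p10) → 64.2148
  f5: (p0, p11, p13) → 82.5379
  f6: (p7, p8, p13) → 66.0806
  f7: (p7, p0, p13) → 36.7507
  f8: (p7, p0, p1) → 52.7940
  f9: (p2, p11, p8) → 96.5923
  f10: (p2, p11, p10) → 80.9061
  f11: (p9, p0, p10) → 51.9551
  f12: (p9, p0, p1) → 80.1936
  f13: (p9, p2, p10) → 54.9652
  f14: (p9, p1, p8) → 106.3597
  f15: (p9, p2, p8) → 55.3866
  f16: (p3, p1, p8) → 35.0698
  f17: (p3, p7, p8) → 39.0303
  f18: (p3, p7, p1) → 5.6246
Σ area = 1137.697

Euler characteristic 11−27+18 = 2 ✓


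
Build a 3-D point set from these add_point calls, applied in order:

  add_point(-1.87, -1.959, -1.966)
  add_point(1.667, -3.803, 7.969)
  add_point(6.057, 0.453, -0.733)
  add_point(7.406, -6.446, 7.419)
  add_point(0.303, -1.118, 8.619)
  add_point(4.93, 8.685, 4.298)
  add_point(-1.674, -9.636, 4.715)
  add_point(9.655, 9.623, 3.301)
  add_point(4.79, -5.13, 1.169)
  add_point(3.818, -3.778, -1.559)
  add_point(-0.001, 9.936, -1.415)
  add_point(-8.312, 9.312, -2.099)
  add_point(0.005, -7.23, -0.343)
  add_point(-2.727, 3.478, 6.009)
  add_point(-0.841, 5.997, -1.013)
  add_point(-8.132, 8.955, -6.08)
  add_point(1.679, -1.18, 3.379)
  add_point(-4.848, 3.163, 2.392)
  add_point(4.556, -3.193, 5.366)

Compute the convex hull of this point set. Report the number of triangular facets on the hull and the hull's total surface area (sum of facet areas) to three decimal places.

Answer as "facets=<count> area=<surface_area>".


facets=26 area=777.719

Points on the hull: [1, 2, 3, 4, 5, 6, 7, 8, 9, 10, 11, 12, 13, 15, 17] (15 of 19).

Triangle areas on the boundary:
  f1: (p3, p4, p7) → 67.6587
  f2: (p13, p4, p6) → 26.8151
  f3: (p1, p4, p6) → 9.4163
  f4: (p1, p3, p6) → 23.6623
  f5: (p1, p3, p4) → 6.0885
  f6: (p10, p7, p11) → 16.9299
  f7: (p15, p6, p11) → 41.3178
  f8: (p15, p10, p11) → 16.7134
  f9: (p15, p10, p7) → 7.5225
  f10: (p5, p4, p7) → 22.6093
  f11: (p5, p13, p4) → 28.5661
  f12: (p5, p7, p11) → 23.1924
  f13: (p5, p13, p11) → 53.8764
  f14: (p17, p6, p11) → 25.1019
  f15: (p17, p13, p11) → 13.8596
  f16: (p17, p13, p6) → 27.5980
  f17: (p12, p15, p6) → 48.4705
  f18: (p12, p15, p9) → 47.6282
  f19: (p12, p8, p9) → 8.1706
  f20: (p12, p3, p6) → 28.8593
  f21: (p12, p8, p3) → 16.1317
  f22: (p2, p15, p7) → 92.4842
  f23: (p2, p15, p9) → 42.2225
  f24: (p2, p8, p9) → 7.7357
  f25: (p2, p3, p7) → 55.8515
  f26: (p2, p8, p3) → 19.2368
Σ area = 777.719

Euler: V−E+F = 15−39+26 = 2.


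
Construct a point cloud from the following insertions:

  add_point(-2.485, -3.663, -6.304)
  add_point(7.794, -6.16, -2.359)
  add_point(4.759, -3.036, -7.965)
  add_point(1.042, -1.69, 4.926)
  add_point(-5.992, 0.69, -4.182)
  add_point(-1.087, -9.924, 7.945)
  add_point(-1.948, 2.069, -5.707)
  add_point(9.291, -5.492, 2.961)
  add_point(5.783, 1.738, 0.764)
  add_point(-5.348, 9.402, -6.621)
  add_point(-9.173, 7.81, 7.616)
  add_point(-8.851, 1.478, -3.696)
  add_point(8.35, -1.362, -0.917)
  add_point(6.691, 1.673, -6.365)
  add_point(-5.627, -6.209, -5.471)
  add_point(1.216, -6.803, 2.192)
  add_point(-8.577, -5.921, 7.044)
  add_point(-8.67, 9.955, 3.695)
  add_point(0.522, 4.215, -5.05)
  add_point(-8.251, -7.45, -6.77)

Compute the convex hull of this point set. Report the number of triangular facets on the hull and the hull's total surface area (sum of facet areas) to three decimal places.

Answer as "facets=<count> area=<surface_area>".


facets=22 area=1102.347

Hull vertices (13/20): indices [1, 2, 5, 7, 8, 9, 10, 11, 12, 13, 16, 17, 19].

Area of each hull facet:
  f1: (p5, p7, p10) → 120.2237
  f2: (p16, p5, p10) → 50.8190
  f3: (p16, p19, p5) → 59.3323
  f4: (p1, p19, p2) → 48.0191
  f5: (p1, p13, p2) → 18.9386
  f6: (p1, p5, p7) → 34.1024
  f7: (p1, p19, p5) → 106.1950
  f8: (p8, p7, p10) → 60.6849
  f9: (p9, p8, p13) → 51.1927
  f10: (p9, p19, p2) → 103.7730
  f11: (p9, p13, p2) → 37.6379
  f12: (p12, p8, p7) → 11.7451
  f13: (p12, p8, p13) → 13.8921
  f14: (p12, p1, p7) → 12.7508
  f15: (p12, p1, p13) → 16.0055
  f16: (p11, p9, p19) → 31.3323
  f17: (p11, p16, p10) → 75.9231
  f18: (p11, p16, p19) → 59.4358
  f19: (p17, p11, p10) → 24.7217
  f20: (p17, p11, p9) → 45.9506
  f21: (p17, p8, p10) → 37.9597
  f22: (p17, p9, p8) → 81.7117
Σ area = 1102.347

Euler: V−E+F = 13−33+22 = 2.


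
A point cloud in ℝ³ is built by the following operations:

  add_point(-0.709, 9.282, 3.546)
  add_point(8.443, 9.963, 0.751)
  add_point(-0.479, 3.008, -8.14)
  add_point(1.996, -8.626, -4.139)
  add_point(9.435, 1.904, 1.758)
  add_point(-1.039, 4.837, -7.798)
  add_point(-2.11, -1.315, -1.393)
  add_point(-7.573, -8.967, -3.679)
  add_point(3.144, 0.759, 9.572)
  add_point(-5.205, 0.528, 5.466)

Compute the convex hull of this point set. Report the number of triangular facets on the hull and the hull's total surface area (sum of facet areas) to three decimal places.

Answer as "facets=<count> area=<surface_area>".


facets=14 area=770.895

Extreme-point indices: [0, 1, 2, 3, 4, 5, 7, 8, 9] — 9 of 10 on the boundary.

Triangle areas on the boundary:
  f1: (p8, p1, p4) → 40.9482
  f2: (p0, p8, p1) → 52.9970
  f3: (p2, p1, p4) → 55.6699
  f4: (p9, p8, p7) → 54.7653
  f5: (p9, p0, p8) → 43.8881
  f6: (p3, p2, p7) → 59.4815
  f7: (p3, p2, p4) → 79.3299
  f8: (p3, p8, p7) → 79.7309
  f9: (p3, p8, p4) → 71.2871
  f10: (p5, p0, p1) → 57.0388
  f11: (p5, p2, p1) → 12.9015
  f12: (p5, p2, p7) → 11.5922
  f13: (p5, p9, p7) → 90.8744
  f14: (p5, p9, p0) → 60.3904
Σ area = 770.895

Euler: V−E+F = 9−21+14 = 2.


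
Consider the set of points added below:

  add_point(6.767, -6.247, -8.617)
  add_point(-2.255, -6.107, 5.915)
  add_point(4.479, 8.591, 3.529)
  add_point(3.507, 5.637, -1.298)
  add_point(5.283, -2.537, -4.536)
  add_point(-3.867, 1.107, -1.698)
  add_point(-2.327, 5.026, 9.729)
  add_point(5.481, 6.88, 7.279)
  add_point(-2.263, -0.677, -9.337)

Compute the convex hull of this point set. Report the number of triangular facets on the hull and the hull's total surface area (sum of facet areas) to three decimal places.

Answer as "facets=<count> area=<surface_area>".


Hull vertices (8/9): indices [0, 1, 2, 3, 5, 6, 7, 8].

Area of each hull facet:
  f1: (p6, p2, p5) → 55.4596
  f2: (p1, p6, p5) → 56.9057
  f3: (p8, p2, p5) → 45.3225
  f4: (p8, p1, p5) → 36.7264
  f5: (p8, p1, p0) → 83.5684
  f6: (p7, p6, p2) → 17.6514
  f7: (p7, p1, p6) → 49.0803
  f8: (p7, p2, p0) → 39.9725
  f9: (p7, p1, p0) → 127.5596
  f10: (p3, p2, p0) → 23.7086
  f11: (p3, p8, p0) → 61.3698
  f12: (p3, p8, p2) → 11.8931
Σ area = 609.218

Euler characteristic 8−18+12 = 2 ✓

facets=12 area=609.218


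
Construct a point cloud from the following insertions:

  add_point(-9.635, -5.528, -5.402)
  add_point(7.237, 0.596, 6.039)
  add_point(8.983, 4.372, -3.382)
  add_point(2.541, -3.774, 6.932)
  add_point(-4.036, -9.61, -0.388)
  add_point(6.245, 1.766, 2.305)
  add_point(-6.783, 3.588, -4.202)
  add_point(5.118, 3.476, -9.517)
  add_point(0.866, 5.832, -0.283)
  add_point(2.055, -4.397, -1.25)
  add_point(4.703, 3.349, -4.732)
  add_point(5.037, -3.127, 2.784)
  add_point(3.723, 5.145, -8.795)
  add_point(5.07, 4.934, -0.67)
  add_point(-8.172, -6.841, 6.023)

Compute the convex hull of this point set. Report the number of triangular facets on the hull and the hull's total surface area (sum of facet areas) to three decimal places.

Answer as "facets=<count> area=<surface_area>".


facets=22 area=753.851

13 of the 15 inputs are extreme points: [0, 1, 2, 3, 4, 6, 7, 8, 9, 11, 12, 13, 14].

Area of each hull facet:
  f1: (p7, p4, p0) → 74.9250
  f2: (p11, p3, p4) → 27.4730
  f3: (p14, p6, p0) → 55.7228
  f4: (p14, p4, p0) → 34.6897
  f5: (p14, p3, p4) → 42.8226
  f6: (p8, p14, p6) → 65.0893
  f7: (p12, p6, p0) → 52.2384
  f8: (p12, p7, p0) → 19.9088
  f9: (p12, p8, p6) → 39.4581
  f10: (p12, p7, p2) → 8.3682
  f11: (p12, p8, p2) → 30.5641
  f12: (p9, p7, p4) → 33.9785
  f13: (p9, p11, p4) → 17.9383
  f14: (p9, p7, p2) → 40.1395
  f15: (p9, p11, p2) → 27.0560
  f16: (p1, p11, p2) → 27.1302
  f17: (p1, p11, p3) → 12.9176
  f18: (p1, p14, p3) → 17.9379
  f19: (p1, p8, p14) → 83.7981
  f20: (p13, p8, p2) → 5.0989
  f21: (p13, p1, p2) → 19.5058
  f22: (p13, p1, p8) → 17.0898
Σ area = 753.851

Euler characteristic 13−33+22 = 2 ✓


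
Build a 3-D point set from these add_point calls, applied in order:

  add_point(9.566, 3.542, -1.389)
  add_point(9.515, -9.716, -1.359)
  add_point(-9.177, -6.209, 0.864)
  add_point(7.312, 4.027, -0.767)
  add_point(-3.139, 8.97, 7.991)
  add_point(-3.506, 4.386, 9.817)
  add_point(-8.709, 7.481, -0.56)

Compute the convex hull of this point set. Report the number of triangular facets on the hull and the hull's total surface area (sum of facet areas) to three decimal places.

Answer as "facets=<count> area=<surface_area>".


facets=8 area=737.821

Points on the hull: [0, 1, 2, 4, 5, 6] (6 of 7).

Area of each hull facet:
  f1: (p5, p1, p2) → 141.3676
  f2: (p5, p1, p0) → 114.1612
  f3: (p4, p5, p0) → 41.2844
  f4: (p6, p1, p2) → 130.6076
  f5: (p6, p1, p0) → 121.3728
  f6: (p6, p4, p0) → 85.6642
  f7: (p6, p5, p2) → 78.0722
  f8: (p6, p4, p5) → 25.2906
Σ area = 737.821

Check V−E+F: 6 − 12 + 8 = 2.


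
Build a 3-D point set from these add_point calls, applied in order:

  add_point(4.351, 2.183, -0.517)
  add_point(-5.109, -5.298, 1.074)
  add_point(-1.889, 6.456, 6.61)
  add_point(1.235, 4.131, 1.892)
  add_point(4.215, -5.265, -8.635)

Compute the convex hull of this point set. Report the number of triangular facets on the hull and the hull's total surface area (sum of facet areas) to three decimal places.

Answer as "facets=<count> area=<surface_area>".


5 of the 5 inputs are extreme points: [0, 1, 2, 3, 4].

Area of each hull facet:
  f1: (p2, p0, p1) → 60.2214
  f2: (p4, p0, p1) → 63.2868
  f3: (p4, p2, p1) → 89.3334
  f4: (p3, p2, p0) → 4.0534
  f5: (p3, p4, p0) → 17.4073
  f6: (p3, p4, p2) → 17.6885
Σ area = 251.991

Euler: V−E+F = 5−9+6 = 2.

facets=6 area=251.991


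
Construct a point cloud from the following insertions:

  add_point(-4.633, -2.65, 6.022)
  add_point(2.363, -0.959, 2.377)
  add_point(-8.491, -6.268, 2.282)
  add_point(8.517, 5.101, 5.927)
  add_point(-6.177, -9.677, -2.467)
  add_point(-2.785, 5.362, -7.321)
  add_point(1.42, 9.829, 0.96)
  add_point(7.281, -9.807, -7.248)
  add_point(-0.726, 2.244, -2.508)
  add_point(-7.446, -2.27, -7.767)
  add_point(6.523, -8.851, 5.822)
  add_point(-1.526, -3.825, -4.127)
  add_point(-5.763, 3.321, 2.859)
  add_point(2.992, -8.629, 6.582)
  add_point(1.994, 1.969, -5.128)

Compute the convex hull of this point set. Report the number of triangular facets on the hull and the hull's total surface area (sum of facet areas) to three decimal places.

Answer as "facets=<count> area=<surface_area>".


Points on the hull: [0, 2, 3, 4, 5, 6, 7, 9, 10, 12, 13, 14] (12 of 15).

Per-facet area ½‖(b−a)×(c−a)‖:
  f1: (p10, p7, p3) → 92.2700
  f2: (p4, p9, p2) → 28.8687
  f3: (p4, p9, p7) → 65.5690
  f4: (p4, p10, p7) → 86.3842
  f5: (p12, p9, p2) → 51.2856
  f6: (p12, p0, p2) → 22.0235
  f7: (p12, p6, p3) → 48.4383
  f8: (p12, p0, p3) → 49.8243
  f9: (p14, p7, p3) → 85.4483
  f10: (p14, p6, p3) → 48.8307
  f11: (p13, p10, p3) → 25.4279
  f12: (p13, p0, p3) → 69.0070
  f13: (p13, p0, p2) → 31.0455
  f14: (p13, p4, p2) → 38.6065
  f15: (p13, p4, p10) → 19.6798
  f16: (p5, p12, p9) → 46.7238
  f17: (p5, p12, p6) → 46.0024
  f18: (p5, p14, p6) → 30.1069
  f19: (p5, p9, p7) → 73.8832
  f20: (p5, p14, p7) → 27.5320
Σ area = 986.958

Euler characteristic 12−30+20 = 2 ✓

facets=20 area=986.958


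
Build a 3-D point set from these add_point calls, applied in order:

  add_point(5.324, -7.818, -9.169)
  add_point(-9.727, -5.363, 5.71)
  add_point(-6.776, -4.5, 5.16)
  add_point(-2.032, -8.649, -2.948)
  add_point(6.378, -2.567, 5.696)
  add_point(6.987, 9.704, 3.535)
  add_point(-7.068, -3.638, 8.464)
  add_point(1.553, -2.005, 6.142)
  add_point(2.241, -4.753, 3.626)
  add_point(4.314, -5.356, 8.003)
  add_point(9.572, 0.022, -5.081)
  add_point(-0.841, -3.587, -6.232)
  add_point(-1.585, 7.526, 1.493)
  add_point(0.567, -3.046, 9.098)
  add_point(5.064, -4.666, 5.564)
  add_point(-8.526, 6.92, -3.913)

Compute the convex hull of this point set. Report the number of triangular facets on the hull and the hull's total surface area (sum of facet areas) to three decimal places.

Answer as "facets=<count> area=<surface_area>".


facets=20 area=974.968

Extreme-point indices: [0, 1, 3, 4, 5, 6, 9, 10, 11, 12, 13, 15] — 12 of 16 on the boundary.

Area of each hull facet:
  f1: (p15, p5, p10) → 112.3289
  f2: (p9, p13, p5) → 34.7456
  f3: (p6, p13, p5) → 52.5513
  f4: (p6, p15, p1) → 32.8386
  f5: (p6, p9, p1) → 20.3848
  f6: (p6, p9, p13) → 11.2933
  f7: (p0, p15, p10) → 94.7384
  f8: (p0, p9, p10) → 73.8148
  f9: (p4, p5, p10) → 66.0593
  f10: (p4, p9, p10) → 14.2656
  f11: (p4, p9, p5) → 16.3107
  f12: (p12, p15, p5) → 17.6365
  f13: (p12, p6, p5) → 58.0768
  f14: (p12, p6, p15) → 62.7676
  f15: (p11, p0, p15) → 19.6989
  f16: (p3, p9, p1) → 73.4328
  f17: (p3, p0, p9) → 62.5352
  f18: (p3, p11, p0) → 24.6045
  f19: (p3, p15, p1) → 90.5285
  f20: (p3, p11, p15) → 36.3565
Σ area = 974.968

Check V−E+F: 12 − 30 + 20 = 2.


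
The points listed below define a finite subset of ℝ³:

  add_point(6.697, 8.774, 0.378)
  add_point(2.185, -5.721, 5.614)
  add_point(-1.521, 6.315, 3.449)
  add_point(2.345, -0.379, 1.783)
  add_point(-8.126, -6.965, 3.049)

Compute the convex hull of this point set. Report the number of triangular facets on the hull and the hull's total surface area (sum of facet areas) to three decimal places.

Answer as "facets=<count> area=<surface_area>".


facets=6 area=265.711

Hull vertices (5/5): indices [0, 1, 2, 3, 4].

Facet areas (half cross-product norm):
  f1: (p2, p0, p4) → 52.2714
  f2: (p2, p1, p4) → 66.8171
  f3: (p2, p1, p0) → 58.1409
  f4: (p3, p0, p4) → 33.9231
  f5: (p3, p1, p4) → 35.1642
  f6: (p3, p1, p0) → 19.3946
Σ area = 265.711

Check V−E+F: 5 − 9 + 6 = 2.


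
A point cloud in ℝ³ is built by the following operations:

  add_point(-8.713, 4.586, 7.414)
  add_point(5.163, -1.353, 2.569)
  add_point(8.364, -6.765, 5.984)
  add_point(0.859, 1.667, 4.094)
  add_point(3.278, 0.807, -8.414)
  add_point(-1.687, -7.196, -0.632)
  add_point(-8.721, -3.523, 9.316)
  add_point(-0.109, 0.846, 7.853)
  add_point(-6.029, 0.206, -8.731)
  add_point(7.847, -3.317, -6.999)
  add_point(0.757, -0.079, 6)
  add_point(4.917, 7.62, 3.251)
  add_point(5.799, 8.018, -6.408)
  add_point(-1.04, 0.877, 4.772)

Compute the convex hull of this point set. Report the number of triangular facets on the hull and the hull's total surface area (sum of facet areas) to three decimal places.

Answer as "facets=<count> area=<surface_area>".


facets=16 area=957.392

10 of the 14 inputs are extreme points: [0, 2, 4, 5, 6, 7, 8, 9, 11, 12].

Facet areas (half cross-product norm):
  f1: (p9, p12, p2) → 75.8047
  f2: (p11, p12, p2) → 71.5491
  f3: (p5, p2, p6) → 76.5928
  f4: (p5, p8, p6) → 74.2041
  f5: (p5, p9, p2) → 67.3994
  f6: (p5, p9, p8) → 68.7093
  f7: (p4, p8, p12) → 33.9985
  f8: (p4, p9, p12) → 23.7244
  f9: (p4, p9, p8) → 21.4100
  f10: (p7, p2, p6) → 52.2151
  f11: (p7, p11, p2) → 55.4501
  f12: (p0, p8, p6) → 70.5172
  f13: (p0, p7, p6) → 35.8907
  f14: (p0, p7, p11) → 44.4172
  f15: (p0, p8, p12) → 120.0287
  f16: (p0, p11, p12) → 65.4809
Σ area = 957.392

Euler characteristic 10−24+16 = 2 ✓


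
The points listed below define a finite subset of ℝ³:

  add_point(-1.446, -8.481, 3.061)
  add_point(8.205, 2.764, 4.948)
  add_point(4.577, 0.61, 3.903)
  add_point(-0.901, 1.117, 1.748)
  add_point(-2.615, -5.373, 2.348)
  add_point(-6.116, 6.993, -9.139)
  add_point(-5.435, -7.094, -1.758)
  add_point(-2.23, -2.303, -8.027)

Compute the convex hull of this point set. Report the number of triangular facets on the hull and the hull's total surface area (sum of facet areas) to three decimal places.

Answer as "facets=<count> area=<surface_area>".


facets=10 area=444.330

Hull vertices (7/8): indices [0, 1, 3, 4, 5, 6, 7].

Area of each hull facet:
  f1: (p7, p1, p5) → 88.1240
  f2: (p7, p0, p1) → 92.7497
  f3: (p3, p1, p5) → 54.7794
  f4: (p6, p7, p5) → 38.4938
  f5: (p6, p7, p0) → 24.4869
  f6: (p4, p6, p0) → 8.9385
  f7: (p4, p0, p1) → 22.7799
  f8: (p4, p3, p1) → 30.6597
  f9: (p4, p3, p5) → 41.5633
  f10: (p4, p6, p5) → 41.7543
Σ area = 444.330

Euler: V−E+F = 7−15+10 = 2.


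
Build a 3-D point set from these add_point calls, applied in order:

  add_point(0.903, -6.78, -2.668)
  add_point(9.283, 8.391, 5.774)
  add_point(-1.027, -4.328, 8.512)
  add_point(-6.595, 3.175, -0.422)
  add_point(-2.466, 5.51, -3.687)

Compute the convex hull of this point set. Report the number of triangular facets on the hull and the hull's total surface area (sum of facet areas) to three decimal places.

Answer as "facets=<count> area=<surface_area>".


5 of the 5 inputs are extreme points: [0, 1, 2, 3, 4].

Area of each hull facet:
  f1: (p2, p1, p3) → 102.6479
  f2: (p2, p0, p3) → 66.1651
  f3: (p2, p0, p1) → 95.8560
  f4: (p4, p1, p3) → 42.5093
  f5: (p4, p0, p3) → 35.6774
  f6: (p4, p0, p1) → 97.9217
Σ area = 440.777

Check V−E+F: 5 − 9 + 6 = 2.

facets=6 area=440.777


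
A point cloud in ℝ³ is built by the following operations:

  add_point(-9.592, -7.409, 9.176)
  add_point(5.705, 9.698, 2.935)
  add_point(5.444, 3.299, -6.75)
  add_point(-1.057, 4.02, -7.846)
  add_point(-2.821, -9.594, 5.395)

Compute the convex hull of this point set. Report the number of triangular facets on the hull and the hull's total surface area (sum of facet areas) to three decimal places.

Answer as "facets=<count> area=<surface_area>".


Points on the hull: [0, 1, 2, 3, 4] (5 of 5).

Triangle areas on the boundary:
  f1: (p4, p1, p0) → 84.6370
  f2: (p3, p1, p0) → 151.7154
  f3: (p3, p4, p0) → 75.1238
  f4: (p2, p4, p1) → 112.2697
  f5: (p2, p3, p1) → 38.3094
  f6: (p2, p3, p4) → 62.9186
Σ area = 524.974

Euler characteristic 5−9+6 = 2 ✓

facets=6 area=524.974


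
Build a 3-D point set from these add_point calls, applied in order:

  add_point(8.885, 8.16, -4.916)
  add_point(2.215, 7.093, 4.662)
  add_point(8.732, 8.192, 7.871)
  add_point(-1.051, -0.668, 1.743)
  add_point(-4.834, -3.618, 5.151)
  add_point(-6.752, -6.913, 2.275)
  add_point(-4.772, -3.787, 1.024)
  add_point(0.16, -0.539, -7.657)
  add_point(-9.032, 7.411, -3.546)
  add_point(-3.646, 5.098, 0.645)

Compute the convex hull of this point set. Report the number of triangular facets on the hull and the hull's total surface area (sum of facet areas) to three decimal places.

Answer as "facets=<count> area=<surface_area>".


facets=10 area=682.434

Hull vertices (7/10): indices [0, 1, 2, 4, 5, 7, 8].

Facet areas (half cross-product norm):
  f1: (p2, p0, p8) → 114.5491
  f2: (p7, p0, p8) → 80.9659
  f3: (p7, p5, p8) → 83.5232
  f4: (p7, p2, p0) → 78.8939
  f5: (p7, p2, p5) → 133.7511
  f6: (p4, p5, p8) → 34.9661
  f7: (p4, p2, p5) → 23.7363
  f8: (p1, p2, p8) → 12.3682
  f9: (p1, p4, p8) → 81.8129
  f10: (p1, p4, p2) → 37.8671
Σ area = 682.434

Euler characteristic 7−15+10 = 2 ✓


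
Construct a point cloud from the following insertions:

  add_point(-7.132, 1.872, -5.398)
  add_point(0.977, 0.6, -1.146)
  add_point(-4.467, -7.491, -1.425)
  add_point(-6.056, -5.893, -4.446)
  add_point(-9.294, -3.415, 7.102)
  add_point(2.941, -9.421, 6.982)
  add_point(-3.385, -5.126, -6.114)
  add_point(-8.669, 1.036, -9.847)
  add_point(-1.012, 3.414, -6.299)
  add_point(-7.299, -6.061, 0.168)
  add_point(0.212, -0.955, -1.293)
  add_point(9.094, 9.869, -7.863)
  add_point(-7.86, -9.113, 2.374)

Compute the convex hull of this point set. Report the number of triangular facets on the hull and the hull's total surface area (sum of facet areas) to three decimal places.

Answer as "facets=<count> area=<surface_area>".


facets=14 area=793.652

9 of the 13 inputs are extreme points: [0, 2, 3, 4, 5, 6, 7, 11, 12].

Area of each hull facet:
  f1: (p5, p11, p4) → 170.0002
  f2: (p12, p5, p4) → 44.2377
  f3: (p12, p7, p4) → 59.9773
  f4: (p0, p11, p4) → 113.1959
  f5: (p0, p7, p4) → 22.5014
  f6: (p0, p7, p11) → 42.4000
  f7: (p6, p5, p11) → 148.4542
  f8: (p6, p7, p11) → 85.9299
  f9: (p2, p12, p5) → 29.9818
  f10: (p2, p6, p5) → 24.6126
  f11: (p3, p12, p7) → 22.8531
  f12: (p3, p6, p7) → 14.3924
  f13: (p3, p2, p12) → 9.0915
  f14: (p3, p2, p6) → 6.0236
Σ area = 793.652

Euler: V−E+F = 9−21+14 = 2.


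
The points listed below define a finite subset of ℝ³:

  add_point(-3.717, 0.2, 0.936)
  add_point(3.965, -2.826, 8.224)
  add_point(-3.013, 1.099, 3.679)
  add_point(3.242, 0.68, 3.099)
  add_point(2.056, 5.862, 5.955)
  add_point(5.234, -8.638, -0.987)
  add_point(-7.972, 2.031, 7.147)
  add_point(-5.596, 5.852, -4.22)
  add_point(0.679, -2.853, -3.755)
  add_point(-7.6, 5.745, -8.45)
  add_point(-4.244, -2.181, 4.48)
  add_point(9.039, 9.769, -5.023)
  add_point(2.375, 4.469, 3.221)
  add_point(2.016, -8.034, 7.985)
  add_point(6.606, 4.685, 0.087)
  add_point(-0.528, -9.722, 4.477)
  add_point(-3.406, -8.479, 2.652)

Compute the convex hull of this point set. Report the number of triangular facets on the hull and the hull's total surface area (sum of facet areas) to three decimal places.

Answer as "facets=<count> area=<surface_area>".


facets=16 area=889.814

Extreme-point indices: [1, 4, 5, 6, 7, 9, 11, 13, 15, 16] — 10 of 17 on the boundary.

Per-facet area ½‖(b−a)×(c−a)‖:
  f1: (p7, p9, p6) → 18.9383
  f2: (p7, p9, p11) → 32.9813
  f3: (p16, p15, p6) → 20.4306
  f4: (p16, p9, p6) → 97.3332
  f5: (p5, p9, p11) → 156.0308
  f6: (p5, p1, p11) → 100.2671
  f7: (p5, p16, p15) → 14.2958
  f8: (p5, p16, p9) → 86.8427
  f9: (p4, p1, p6) → 48.8557
  f10: (p4, p1, p11) → 58.0515
  f11: (p4, p7, p6) → 60.6827
  f12: (p4, p7, p11) → 81.4263
  f13: (p13, p5, p15) → 18.5874
  f14: (p13, p5, p1) → 26.5747
  f15: (p13, p15, p6) → 32.5371
  f16: (p13, p1, p6) → 35.9787
Σ area = 889.814

Euler characteristic 10−24+16 = 2 ✓


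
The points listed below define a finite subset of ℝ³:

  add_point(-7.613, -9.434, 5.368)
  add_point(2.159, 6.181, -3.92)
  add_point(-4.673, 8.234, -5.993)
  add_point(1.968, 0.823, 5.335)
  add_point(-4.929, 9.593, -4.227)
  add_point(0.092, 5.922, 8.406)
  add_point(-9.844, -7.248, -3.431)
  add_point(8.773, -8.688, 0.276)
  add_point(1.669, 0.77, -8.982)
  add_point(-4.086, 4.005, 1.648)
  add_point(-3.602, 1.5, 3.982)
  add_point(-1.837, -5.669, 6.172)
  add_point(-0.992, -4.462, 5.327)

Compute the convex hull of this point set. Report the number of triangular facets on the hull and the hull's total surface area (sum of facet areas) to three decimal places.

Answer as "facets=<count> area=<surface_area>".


Hull vertices (9/13): indices [0, 1, 2, 4, 5, 6, 7, 8, 11].

Facet areas (half cross-product norm):
  f1: (p0, p7, p6) → 80.0294
  f2: (p0, p4, p6) → 80.3234
  f3: (p0, p5, p4) → 122.4016
  f4: (p8, p7, p6) → 111.0187
  f5: (p11, p5, p7) → 73.5101
  f6: (p11, p0, p7) → 37.0723
  f7: (p11, p0, p5) → 30.3819
  f8: (p2, p4, p6) → 16.9019
  f9: (p2, p8, p6) → 75.8077
  f10: (p1, p5, p4) → 48.9522
  f11: (p1, p2, p4) → 8.3200
  f12: (p1, p2, p8) → 27.5489
  f13: (p1, p5, p7) → 102.9333
  f14: (p1, p8, p7) → 55.7702
Σ area = 870.972

Euler: V−E+F = 9−21+14 = 2.

facets=14 area=870.972


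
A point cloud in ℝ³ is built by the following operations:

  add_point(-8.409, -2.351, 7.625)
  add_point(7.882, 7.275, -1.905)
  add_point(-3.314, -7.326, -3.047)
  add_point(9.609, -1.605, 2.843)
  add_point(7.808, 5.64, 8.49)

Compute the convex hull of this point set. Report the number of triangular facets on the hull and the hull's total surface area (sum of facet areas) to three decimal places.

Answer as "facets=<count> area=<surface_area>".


5 of the 5 inputs are extreme points: [0, 1, 2, 3, 4].

Facet areas (half cross-product norm):
  f1: (p2, p3, p0) → 97.3880
  f2: (p2, p1, p0) → 117.4380
  f3: (p2, p1, p3) → 78.2132
  f4: (p4, p3, p0) → 83.0324
  f5: (p4, p1, p0) → 95.1950
  f6: (p4, p1, p3) → 43.2866
Σ area = 514.553

Euler characteristic 5−9+6 = 2 ✓

facets=6 area=514.553


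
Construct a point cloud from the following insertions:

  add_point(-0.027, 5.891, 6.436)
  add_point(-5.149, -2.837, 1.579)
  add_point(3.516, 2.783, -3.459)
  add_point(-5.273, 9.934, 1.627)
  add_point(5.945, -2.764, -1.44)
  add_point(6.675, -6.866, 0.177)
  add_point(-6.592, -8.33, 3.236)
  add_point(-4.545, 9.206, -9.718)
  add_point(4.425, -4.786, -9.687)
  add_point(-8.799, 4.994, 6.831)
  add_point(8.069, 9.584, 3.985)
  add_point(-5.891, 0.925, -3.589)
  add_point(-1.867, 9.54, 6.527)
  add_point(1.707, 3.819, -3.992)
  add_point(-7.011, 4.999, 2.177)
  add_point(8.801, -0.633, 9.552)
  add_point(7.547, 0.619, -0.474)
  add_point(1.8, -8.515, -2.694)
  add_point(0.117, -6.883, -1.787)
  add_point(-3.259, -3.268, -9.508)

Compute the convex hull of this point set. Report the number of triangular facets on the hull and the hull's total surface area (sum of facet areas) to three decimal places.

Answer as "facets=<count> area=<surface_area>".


facets=22 area=1171.330

Extreme-point indices: [3, 5, 6, 7, 8, 9, 10, 11, 12, 15, 16, 17, 19] — 13 of 20 on the boundary.

Facet areas (half cross-product norm):
  f1: (p6, p15, p9) → 119.6984
  f2: (p3, p7, p9) → 35.1048
  f3: (p3, p10, p7) → 76.7395
  f4: (p8, p10, p7) → 145.0319
  f5: (p12, p3, p9) → 22.6264
  f6: (p12, p3, p10) → 28.7468
  f7: (p12, p15, p9) → 60.9603
  f8: (p12, p10, p15) → 59.6717
  f9: (p19, p8, p7) → 46.9754
  f10: (p19, p6, p17) → 51.2503
  f11: (p19, p8, p17) → 31.7398
  f12: (p16, p10, p15) → 48.1024
  f13: (p16, p8, p10) → 32.1634
  f14: (p11, p19, p7) → 40.0056
  f15: (p11, p19, p6) → 44.4162
  f16: (p11, p7, p9) → 57.5750
  f17: (p11, p6, p9) → 64.1696
  f18: (p5, p16, p15) → 37.7862
  f19: (p5, p16, p8) → 37.7571
  f20: (p5, p8, p17) → 24.5925
  f21: (p5, p6, p15) → 78.3236
  f22: (p5, p6, p17) → 27.8928
Σ area = 1171.330

Check V−E+F: 13 − 33 + 22 = 2.


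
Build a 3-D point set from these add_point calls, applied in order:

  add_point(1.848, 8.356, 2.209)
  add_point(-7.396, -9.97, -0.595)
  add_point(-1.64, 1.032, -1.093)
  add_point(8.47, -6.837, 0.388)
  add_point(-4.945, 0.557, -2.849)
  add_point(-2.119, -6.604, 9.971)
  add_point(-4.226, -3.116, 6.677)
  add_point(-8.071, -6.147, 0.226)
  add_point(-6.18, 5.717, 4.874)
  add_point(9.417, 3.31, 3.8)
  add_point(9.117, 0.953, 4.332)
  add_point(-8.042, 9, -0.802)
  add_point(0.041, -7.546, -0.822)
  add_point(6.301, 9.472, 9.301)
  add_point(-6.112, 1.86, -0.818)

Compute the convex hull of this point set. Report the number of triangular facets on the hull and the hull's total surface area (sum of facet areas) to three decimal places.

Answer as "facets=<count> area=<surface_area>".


facets=20 area=877.263

12 of the 15 inputs are extreme points: [0, 1, 3, 4, 5, 7, 8, 9, 10, 11, 12, 13].

Per-facet area ½‖(b−a)×(c−a)‖:
  f1: (p0, p13, p9) → 33.6816
  f2: (p0, p11, p13) → 29.4733
  f3: (p0, p3, p9) → 45.7161
  f4: (p8, p5, p7) → 69.0235
  f5: (p8, p11, p7) → 43.6687
  f6: (p8, p5, p13) → 94.9769
  f7: (p8, p11, p13) → 43.3142
  f8: (p1, p5, p7) → 22.6456
  f9: (p1, p3, p5) → 84.6141
  f10: (p1, p11, p7) → 9.6838
  f11: (p10, p13, p9) → 9.3325
  f12: (p10, p3, p9) → 6.7756
  f13: (p10, p5, p13) → 75.1843
  f14: (p10, p3, p5) → 60.3452
  f15: (p4, p0, p11) → 45.3673
  f16: (p4, p0, p3) → 86.6121
  f17: (p4, p1, p11) → 33.5074
  f18: (p12, p1, p3) → 9.4663
  f19: (p12, p4, p3) → 36.7724
  f20: (p12, p4, p1) → 37.1024
Σ area = 877.263

Euler characteristic 12−30+20 = 2 ✓


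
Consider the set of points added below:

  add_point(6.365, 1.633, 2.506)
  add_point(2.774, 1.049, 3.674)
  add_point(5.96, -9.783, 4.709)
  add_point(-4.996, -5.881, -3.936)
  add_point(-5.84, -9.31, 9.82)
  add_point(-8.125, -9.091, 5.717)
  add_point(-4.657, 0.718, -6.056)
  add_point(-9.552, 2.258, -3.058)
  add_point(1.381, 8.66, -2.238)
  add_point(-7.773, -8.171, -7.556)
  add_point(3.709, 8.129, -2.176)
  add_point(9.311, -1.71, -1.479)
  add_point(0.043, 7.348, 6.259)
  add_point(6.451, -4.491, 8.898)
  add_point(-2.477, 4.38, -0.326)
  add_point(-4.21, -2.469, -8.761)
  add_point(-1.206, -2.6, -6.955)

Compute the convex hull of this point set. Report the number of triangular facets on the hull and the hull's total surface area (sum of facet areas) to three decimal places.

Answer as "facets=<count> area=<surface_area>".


12 of the 17 inputs are extreme points: [0, 2, 4, 5, 7, 8, 9, 10, 11, 12, 13, 15].

Triangle areas on the boundary:
  f1: (p12, p4, p7) → 117.0803
  f2: (p9, p15, p7) → 31.1873
  f3: (p9, p15, p11) → 47.7472
  f4: (p13, p12, p4) → 90.2609
  f5: (p8, p15, p7) → 56.7746
  f6: (p8, p12, p7) → 54.6483
  f7: (p5, p4, p7) → 26.6970
  f8: (p5, p9, p7) → 72.1759
  f9: (p0, p13, p11) → 26.3531
  f10: (p0, p13, p12) → 40.8110
  f11: (p2, p13, p4) → 42.5868
  f12: (p2, p5, p4) → 30.0953
  f13: (p2, p5, p9) → 93.6675
  f14: (p2, p9, p11) → 96.6212
  f15: (p2, p13, p11) → 35.0430
  f16: (p10, p15, p11) → 79.1213
  f17: (p10, p8, p15) → 16.3656
  f18: (p10, p0, p11) → 24.6218
  f19: (p10, p8, p12) → 10.3487
  f20: (p10, p0, p12) → 34.8239
Σ area = 1027.031

Euler: V−E+F = 12−30+20 = 2.

facets=20 area=1027.031


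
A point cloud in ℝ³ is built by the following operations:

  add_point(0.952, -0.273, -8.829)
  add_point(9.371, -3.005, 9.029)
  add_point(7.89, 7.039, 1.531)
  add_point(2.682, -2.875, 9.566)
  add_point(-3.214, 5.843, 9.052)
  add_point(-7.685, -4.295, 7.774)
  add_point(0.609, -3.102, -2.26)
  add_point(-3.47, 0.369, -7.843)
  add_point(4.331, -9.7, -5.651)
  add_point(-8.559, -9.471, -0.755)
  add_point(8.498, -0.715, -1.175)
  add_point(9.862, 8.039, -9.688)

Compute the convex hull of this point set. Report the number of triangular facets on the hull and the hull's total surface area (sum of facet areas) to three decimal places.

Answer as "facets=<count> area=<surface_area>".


facets=18 area=1110.516

Hull vertices (11/12): indices [0, 1, 2, 3, 4, 5, 7, 8, 9, 10, 11].

Per-facet area ½‖(b−a)×(c−a)‖:
  f1: (p7, p8, p9) → 76.2892
  f2: (p7, p4, p11) → 137.3889
  f3: (p1, p8, p9) → 116.4764
  f4: (p1, p4, p3) → 29.0601
  f5: (p5, p4, p3) → 50.1168
  f6: (p5, p1, p9) → 84.3504
  f7: (p5, p1, p3) → 10.3205
  f8: (p5, p7, p9) → 65.8070
  f9: (p5, p7, p4) → 91.0015
  f10: (p0, p8, p11) → 58.8903
  f11: (p0, p7, p11) → 21.8265
  f12: (p0, p7, p8) → 22.3176
  f13: (p10, p8, p11) → 62.6410
  f14: (p10, p1, p11) → 36.9056
  f15: (p10, p1, p8) → 55.1895
  f16: (p2, p4, p11) → 55.1250
  f17: (p2, p1, p11) → 55.9089
  f18: (p2, p1, p4) → 80.9005
Σ area = 1110.516

Euler: V−E+F = 11−27+18 = 2.
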